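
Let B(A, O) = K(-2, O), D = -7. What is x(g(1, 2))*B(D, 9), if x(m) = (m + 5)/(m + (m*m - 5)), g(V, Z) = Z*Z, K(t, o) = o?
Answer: 27/5 ≈ 5.4000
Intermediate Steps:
g(V, Z) = Z**2
B(A, O) = O
x(m) = (5 + m)/(-5 + m + m**2) (x(m) = (5 + m)/(m + (m**2 - 5)) = (5 + m)/(m + (-5 + m**2)) = (5 + m)/(-5 + m + m**2))
x(g(1, 2))*B(D, 9) = ((5 + 2**2)/(-5 + 2**2 + (2**2)**2))*9 = ((5 + 4)/(-5 + 4 + 4**2))*9 = (9/(-5 + 4 + 16))*9 = (9/15)*9 = ((1/15)*9)*9 = (3/5)*9 = 27/5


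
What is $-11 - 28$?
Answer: $-39$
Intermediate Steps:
$-11 - 28 = -39$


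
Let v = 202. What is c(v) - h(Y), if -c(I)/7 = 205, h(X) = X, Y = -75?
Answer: -1360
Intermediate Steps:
c(I) = -1435 (c(I) = -7*205 = -1435)
c(v) - h(Y) = -1435 - 1*(-75) = -1435 + 75 = -1360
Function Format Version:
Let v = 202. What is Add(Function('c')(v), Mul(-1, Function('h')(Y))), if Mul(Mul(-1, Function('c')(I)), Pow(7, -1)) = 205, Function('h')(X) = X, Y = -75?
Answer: -1360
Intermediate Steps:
Function('c')(I) = -1435 (Function('c')(I) = Mul(-7, 205) = -1435)
Add(Function('c')(v), Mul(-1, Function('h')(Y))) = Add(-1435, Mul(-1, -75)) = Add(-1435, 75) = -1360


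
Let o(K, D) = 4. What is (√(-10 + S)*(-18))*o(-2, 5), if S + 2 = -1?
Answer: -72*I*√13 ≈ -259.6*I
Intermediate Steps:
S = -3 (S = -2 - 1 = -3)
(√(-10 + S)*(-18))*o(-2, 5) = (√(-10 - 3)*(-18))*4 = (√(-13)*(-18))*4 = ((I*√13)*(-18))*4 = -18*I*√13*4 = -72*I*√13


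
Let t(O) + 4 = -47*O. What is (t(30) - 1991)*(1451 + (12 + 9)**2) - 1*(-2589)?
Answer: -6439671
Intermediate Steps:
t(O) = -4 - 47*O
(t(30) - 1991)*(1451 + (12 + 9)**2) - 1*(-2589) = ((-4 - 47*30) - 1991)*(1451 + (12 + 9)**2) - 1*(-2589) = ((-4 - 1410) - 1991)*(1451 + 21**2) + 2589 = (-1414 - 1991)*(1451 + 441) + 2589 = -3405*1892 + 2589 = -6442260 + 2589 = -6439671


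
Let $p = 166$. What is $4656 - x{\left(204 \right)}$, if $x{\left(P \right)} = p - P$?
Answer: $4694$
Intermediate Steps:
$x{\left(P \right)} = 166 - P$
$4656 - x{\left(204 \right)} = 4656 - \left(166 - 204\right) = 4656 - -38 = 4656 + 38 = 4694$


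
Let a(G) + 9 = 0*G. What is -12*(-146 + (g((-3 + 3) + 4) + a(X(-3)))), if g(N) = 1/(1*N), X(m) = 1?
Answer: 1857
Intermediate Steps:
a(G) = -9 (a(G) = -9 + 0*G = -9 + 0 = -9)
g(N) = 1/N
-12*(-146 + (g((-3 + 3) + 4) + a(X(-3)))) = -12*(-146 + (1/((-3 + 3) + 4) - 9)) = -12*(-146 + (1/(0 + 4) - 9)) = -12*(-146 + (1/4 - 9)) = -12*(-146 - 35/4) = -12*(-619/4) = 1857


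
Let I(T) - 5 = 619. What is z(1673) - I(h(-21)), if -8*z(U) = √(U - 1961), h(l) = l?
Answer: -624 - 3*I*√2/2 ≈ -624.0 - 2.1213*I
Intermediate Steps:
I(T) = 624 (I(T) = 5 + 619 = 624)
z(U) = -√(-1961 + U)/8 (z(U) = -√(U - 1961)/8 = -√(-1961 + U)/8)
z(1673) - I(h(-21)) = -√(-1961 + 1673)/8 - 1*624 = -3*I*√2/2 - 624 = -624 - 3*I*√2/2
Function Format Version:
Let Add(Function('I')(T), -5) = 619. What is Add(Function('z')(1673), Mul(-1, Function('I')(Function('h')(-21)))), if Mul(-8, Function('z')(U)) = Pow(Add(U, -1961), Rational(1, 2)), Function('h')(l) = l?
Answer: Add(-624, Mul(Rational(-3, 2), I, Pow(2, Rational(1, 2)))) ≈ Add(-624.00, Mul(-2.1213, I))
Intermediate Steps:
Function('I')(T) = 624 (Function('I')(T) = Add(5, 619) = 624)
Function('z')(U) = Mul(Rational(-1, 8), Pow(Add(-1961, U), Rational(1, 2))) (Function('z')(U) = Mul(Rational(-1, 8), Pow(Add(U, -1961), Rational(1, 2))) = Mul(Rational(-1, 8), Pow(Add(-1961, U), Rational(1, 2))))
Add(Function('z')(1673), Mul(-1, Function('I')(Function('h')(-21)))) = Add(Mul(Rational(-1, 8), Pow(Add(-1961, 1673), Rational(1, 2))), Mul(-1, 624)) = Add(Mul(Rational(-1, 8), Pow(-288, Rational(1, 2))), -624) = Add(Mul(Rational(-1, 8), Mul(12, I, Pow(2, Rational(1, 2)))), -624) = Add(Mul(Rational(-3, 2), I, Pow(2, Rational(1, 2))), -624) = Add(-624, Mul(Rational(-3, 2), I, Pow(2, Rational(1, 2))))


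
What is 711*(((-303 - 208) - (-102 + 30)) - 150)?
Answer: -418779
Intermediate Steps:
711*(((-303 - 208) - (-102 + 30)) - 150) = 711*((-511 - 1*(-72)) - 150) = 711*((-511 + 72) - 150) = 711*(-439 - 150) = 711*(-589) = -418779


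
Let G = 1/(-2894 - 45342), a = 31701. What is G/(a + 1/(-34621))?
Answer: -89/136092519680 ≈ -6.5397e-10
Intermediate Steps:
G = -1/48236 (G = 1/(-48236) = -1/48236 ≈ -2.0731e-5)
G/(a + 1/(-34621)) = -1/(48236*(31701 + 1/(-34621))) = -1/(48236*(31701 - 1/34621)) = -1/(48236*1097520320/34621) = -1/48236*34621/1097520320 = -89/136092519680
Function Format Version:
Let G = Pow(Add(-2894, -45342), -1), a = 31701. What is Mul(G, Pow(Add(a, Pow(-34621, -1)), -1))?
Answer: Rational(-89, 136092519680) ≈ -6.5397e-10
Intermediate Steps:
G = Rational(-1, 48236) (G = Pow(-48236, -1) = Rational(-1, 48236) ≈ -2.0731e-5)
Mul(G, Pow(Add(a, Pow(-34621, -1)), -1)) = Mul(Rational(-1, 48236), Pow(Add(31701, Pow(-34621, -1)), -1)) = Mul(Rational(-1, 48236), Pow(Add(31701, Rational(-1, 34621)), -1)) = Mul(Rational(-1, 48236), Pow(Rational(1097520320, 34621), -1)) = Mul(Rational(-1, 48236), Rational(34621, 1097520320)) = Rational(-89, 136092519680)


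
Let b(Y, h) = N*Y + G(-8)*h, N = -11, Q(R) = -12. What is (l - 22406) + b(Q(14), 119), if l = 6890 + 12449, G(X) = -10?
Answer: -4125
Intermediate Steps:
l = 19339
b(Y, h) = -11*Y - 10*h
(l - 22406) + b(Q(14), 119) = (19339 - 22406) + (-11*(-12) - 10*119) = -3067 + (132 - 1190) = -3067 - 1058 = -4125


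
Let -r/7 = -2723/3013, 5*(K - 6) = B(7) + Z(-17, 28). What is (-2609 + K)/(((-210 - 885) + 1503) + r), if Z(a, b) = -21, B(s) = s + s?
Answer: -39235286/6241825 ≈ -6.2859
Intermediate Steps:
B(s) = 2*s
K = 23/5 (K = 6 + (2*7 - 21)/5 = 6 + (14 - 21)/5 = 6 + (1/5)*(-7) = 6 - 7/5 = 23/5 ≈ 4.6000)
r = 19061/3013 (r = -(-19061)/3013 = -7*(-2723/3013) = 19061/3013 ≈ 6.3263)
(-2609 + K)/(((-210 - 885) + 1503) + r) = (-2609 + 23/5)/(((-210 - 885) + 1503) + 19061/3013) = -13022/(5*((-1095 + 1503) + 19061/3013)) = -13022/(5*(408 + 19061/3013)) = -13022/(5*1248365/3013) = -13022/5*3013/1248365 = -39235286/6241825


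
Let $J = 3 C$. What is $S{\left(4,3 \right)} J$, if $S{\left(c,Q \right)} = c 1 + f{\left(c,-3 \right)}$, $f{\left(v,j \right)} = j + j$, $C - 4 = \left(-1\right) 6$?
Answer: $12$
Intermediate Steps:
$C = -2$ ($C = 4 - 6 = -2$)
$f{\left(v,j \right)} = 2 j$
$S{\left(c,Q \right)} = -6 + c$ ($S{\left(c,Q \right)} = c 1 + 2 \left(-3\right) = c - 6 = -6 + c$)
$J = -6$ ($J = 3 \left(-2\right) = -6$)
$S{\left(4,3 \right)} J = \left(-6 + 4\right) \left(-6\right) = \left(-2\right) \left(-6\right) = 12$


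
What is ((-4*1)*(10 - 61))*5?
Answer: 1020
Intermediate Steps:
((-4*1)*(10 - 61))*5 = -4*(-51)*5 = 204*5 = 1020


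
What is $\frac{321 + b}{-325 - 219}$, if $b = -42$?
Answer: $- \frac{279}{544} \approx -0.51287$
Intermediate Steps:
$\frac{321 + b}{-325 - 219} = \frac{321 - 42}{-325 - 219} = \frac{279}{-544} = 279 \left(- \frac{1}{544}\right) = - \frac{279}{544}$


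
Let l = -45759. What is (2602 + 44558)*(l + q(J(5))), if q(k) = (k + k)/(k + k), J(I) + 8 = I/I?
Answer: -2157947280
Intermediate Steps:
J(I) = -7 (J(I) = -8 + I/I = -8 + 1 = -7)
q(k) = 1 (q(k) = (2*k)/((2*k)) = (2*k)*(1/(2*k)) = 1)
(2602 + 44558)*(l + q(J(5))) = (2602 + 44558)*(-45759 + 1) = 47160*(-45758) = -2157947280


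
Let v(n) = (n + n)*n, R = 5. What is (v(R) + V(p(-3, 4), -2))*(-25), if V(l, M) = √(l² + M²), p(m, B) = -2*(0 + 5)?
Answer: -1250 - 50*√26 ≈ -1505.0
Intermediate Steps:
p(m, B) = -10 (p(m, B) = -2*5 = -10)
v(n) = 2*n² (v(n) = (2*n)*n = 2*n²)
V(l, M) = √(M² + l²)
(v(R) + V(p(-3, 4), -2))*(-25) = (2*5² + √((-2)² + (-10)²))*(-25) = (2*25 + √(4 + 100))*(-25) = (50 + √104)*(-25) = (50 + 2*√26)*(-25) = -1250 - 50*√26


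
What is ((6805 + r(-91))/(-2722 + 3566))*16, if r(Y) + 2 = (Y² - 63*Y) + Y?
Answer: 82904/211 ≈ 392.91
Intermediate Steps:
r(Y) = -2 + Y² - 62*Y (r(Y) = -2 + ((Y² - 63*Y) + Y) = -2 + (Y² - 62*Y) = -2 + Y² - 62*Y)
((6805 + r(-91))/(-2722 + 3566))*16 = ((6805 + (-2 + (-91)² - 62*(-91)))/(-2722 + 3566))*16 = ((6805 + (-2 + 8281 + 5642))/844)*16 = ((6805 + 13921)*(1/844))*16 = (20726*(1/844))*16 = (10363/422)*16 = 82904/211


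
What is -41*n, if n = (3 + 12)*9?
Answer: -5535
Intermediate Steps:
n = 135 (n = 15*9 = 135)
-41*n = -41*135 = -5535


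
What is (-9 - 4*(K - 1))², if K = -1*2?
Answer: 9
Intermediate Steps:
K = -2
(-9 - 4*(K - 1))² = (-9 - 4*(-2 - 1))² = (-9 - 4*(-3))² = (-9 + 12)² = 3² = 9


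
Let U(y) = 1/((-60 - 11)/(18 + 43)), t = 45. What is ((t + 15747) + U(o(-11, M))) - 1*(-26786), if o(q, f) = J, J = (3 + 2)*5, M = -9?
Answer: 3022977/71 ≈ 42577.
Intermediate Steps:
J = 25 (J = 5*5 = 25)
o(q, f) = 25
U(y) = -61/71 (U(y) = 1/(-71/61) = -61/71)
((t + 15747) + U(o(-11, M))) - 1*(-26786) = ((45 + 15747) - 61/71) - 1*(-26786) = (15792 - 61/71) + 26786 = 1121171/71 + 26786 = 3022977/71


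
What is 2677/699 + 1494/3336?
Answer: 1662463/388644 ≈ 4.2776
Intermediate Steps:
2677/699 + 1494/3336 = 2677*(1/699) + 1494*(1/3336) = 2677/699 + 249/556 = 1662463/388644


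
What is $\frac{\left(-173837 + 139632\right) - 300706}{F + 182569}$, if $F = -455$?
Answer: $- \frac{334911}{182114} \approx -1.839$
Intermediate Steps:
$\frac{\left(-173837 + 139632\right) - 300706}{F + 182569} = \frac{\left(-173837 + 139632\right) - 300706}{-455 + 182569} = \frac{-34205 - 300706}{182114} = \left(-334911\right) \frac{1}{182114} = - \frac{334911}{182114}$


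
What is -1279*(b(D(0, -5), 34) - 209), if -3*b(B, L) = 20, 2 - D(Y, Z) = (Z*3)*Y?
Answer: 827513/3 ≈ 2.7584e+5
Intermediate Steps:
D(Y, Z) = 2 - 3*Y*Z (D(Y, Z) = 2 - Z*3*Y = 2 - 3*Z*Y = 2 - 3*Y*Z)
b(B, L) = -20/3 (b(B, L) = -⅓*20 = -20/3)
-1279*(b(D(0, -5), 34) - 209) = -1279*(-20/3 - 209) = -1279*(-647/3) = 827513/3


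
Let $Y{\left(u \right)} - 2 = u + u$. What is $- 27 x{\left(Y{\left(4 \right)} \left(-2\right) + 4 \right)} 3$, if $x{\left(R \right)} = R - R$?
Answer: $0$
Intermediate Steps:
$Y{\left(u \right)} = 2 + 2 u$ ($Y{\left(u \right)} = 2 + \left(u + u\right) = 2 + 2 u$)
$x{\left(R \right)} = 0$
$- 27 x{\left(Y{\left(4 \right)} \left(-2\right) + 4 \right)} 3 = \left(-27\right) 0 \cdot 3 = 0 \cdot 3 = 0$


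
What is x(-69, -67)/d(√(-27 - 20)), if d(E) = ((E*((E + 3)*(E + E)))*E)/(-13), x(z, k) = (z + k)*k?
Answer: -59228*√47/(-6627*I + 2209*√47) ≈ -22.503 - 9.8472*I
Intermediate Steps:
x(z, k) = k*(k + z) (x(z, k) = (k + z)*k = k*(k + z))
d(E) = -2*E³*(3 + E)/13 (d(E) = ((E*((3 + E)*(2*E)))*E)*(-1/13) = ((E*(2*E*(3 + E)))*E)*(-1/13) = ((2*E²*(3 + E))*E)*(-1/13) = (2*E³*(3 + E))*(-1/13) = -2*E³*(3 + E)/13)
x(-69, -67)/d(√(-27 - 20)) = (-67*(-67 - 69))/((2*(√(-27 - 20))³*(-3 - √(-27 - 20))/13)) = (-67*(-136))/((2*(√(-47))³*(-3 - √(-47))/13)) = 9112/((2*(I*√47)³*(-3 - I*√47)/13)) = 9112/((2*(-47*I*√47)*(-3 - I*√47)/13)) = 9112/((-94*I*√47*(-3 - I*√47)/13)) = 9112*(13*I*√47/(4418*(-3 - I*√47))) = 59228*I*√47/(2209*(-3 - I*√47))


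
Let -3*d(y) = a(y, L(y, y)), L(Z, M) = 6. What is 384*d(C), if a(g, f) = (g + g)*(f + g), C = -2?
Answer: 2048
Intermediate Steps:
a(g, f) = 2*g*(f + g) (a(g, f) = (2*g)*(f + g) = 2*g*(f + g))
d(y) = -2*y*(6 + y)/3
384*d(C) = 384*(-2/3*(-2)*(6 - 2)) = 384*(-2/3*(-2)*4) = 384*(16/3) = 2048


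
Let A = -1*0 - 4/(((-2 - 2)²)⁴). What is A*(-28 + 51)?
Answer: -23/16384 ≈ -0.0014038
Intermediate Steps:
A = -1/16384 (A = 0 - 4/(((-4)²)⁴) = 0 - 4/(16⁴) = 0 - 4/65536 = 0 - 1*1/16384 = 0 - 1/16384 = -1/16384 ≈ -6.1035e-5)
A*(-28 + 51) = -(-28 + 51)/16384 = -1/16384*23 = -23/16384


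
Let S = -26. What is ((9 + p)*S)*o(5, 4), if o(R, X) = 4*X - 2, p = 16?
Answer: -9100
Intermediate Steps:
o(R, X) = -2 + 4*X
((9 + p)*S)*o(5, 4) = ((9 + 16)*(-26))*(-2 + 4*4) = (25*(-26))*(-2 + 16) = -650*14 = -9100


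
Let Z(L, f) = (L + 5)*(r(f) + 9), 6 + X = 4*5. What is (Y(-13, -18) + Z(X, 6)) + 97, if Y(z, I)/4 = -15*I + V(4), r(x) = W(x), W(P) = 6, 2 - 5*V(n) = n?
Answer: 7302/5 ≈ 1460.4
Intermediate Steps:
V(n) = 2/5 - n/5
r(x) = 6
Y(z, I) = -8/5 - 60*I (Y(z, I) = 4*(-15*I + (2/5 - 1/5*4)) = 4*(-15*I + (2/5 - 4/5)) = 4*(-15*I - 2/5) = 4*(-2/5 - 15*I) = -8/5 - 60*I)
X = 14 (X = -6 + 4*5 = -6 + 20 = 14)
Z(L, f) = 75 + 15*L (Z(L, f) = (L + 5)*(6 + 9) = (5 + L)*15 = 75 + 15*L)
(Y(-13, -18) + Z(X, 6)) + 97 = ((-8/5 - 60*(-18)) + (75 + 15*14)) + 97 = ((-8/5 + 1080) + (75 + 210)) + 97 = (5392/5 + 285) + 97 = 6817/5 + 97 = 7302/5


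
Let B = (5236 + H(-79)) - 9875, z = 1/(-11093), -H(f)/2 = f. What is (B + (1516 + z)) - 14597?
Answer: -194815267/11093 ≈ -17562.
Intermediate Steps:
H(f) = -2*f
z = -1/11093 ≈ -9.0147e-5
B = -4481 (B = (5236 - 2*(-79)) - 9875 = (5236 + 158) - 9875 = 5394 - 9875 = -4481)
(B + (1516 + z)) - 14597 = (-4481 + (1516 - 1/11093)) - 14597 = (-4481 + 16816987/11093) - 14597 = -32890746/11093 - 14597 = -194815267/11093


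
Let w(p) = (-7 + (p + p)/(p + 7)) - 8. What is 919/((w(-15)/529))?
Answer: -1944604/45 ≈ -43213.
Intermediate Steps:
w(p) = -15 + 2*p/(7 + p) (w(p) = (-7 + (2*p)/(7 + p)) - 8 = (-7 + 2*p/(7 + p)) - 8 = -15 + 2*p/(7 + p))
919/((w(-15)/529)) = 919/((((-105 - 13*(-15))/(7 - 15))/529)) = 919/((((-105 + 195)/(-8))*(1/529))) = 919/((-1/8*90*(1/529))) = 919/((-45/4*1/529)) = 919/(-45/2116) = 919*(-2116/45) = -1944604/45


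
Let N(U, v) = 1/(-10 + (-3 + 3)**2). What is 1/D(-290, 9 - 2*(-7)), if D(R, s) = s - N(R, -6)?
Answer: 10/231 ≈ 0.043290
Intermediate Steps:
N(U, v) = -1/10 (N(U, v) = 1/(-10 + 0**2) = 1/(-10 + 0) = 1/(-10) = -1/10)
D(R, s) = 1/10 + s (D(R, s) = s - 1*(-1/10) = s + 1/10 = 1/10 + s)
1/D(-290, 9 - 2*(-7)) = 1/(1/10 + (9 - 2*(-7))) = 1/(1/10 + (9 + 14)) = 1/(1/10 + 23) = 1/(231/10) = 10/231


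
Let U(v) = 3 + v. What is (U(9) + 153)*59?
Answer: 9735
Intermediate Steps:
(U(9) + 153)*59 = ((3 + 9) + 153)*59 = (12 + 153)*59 = 165*59 = 9735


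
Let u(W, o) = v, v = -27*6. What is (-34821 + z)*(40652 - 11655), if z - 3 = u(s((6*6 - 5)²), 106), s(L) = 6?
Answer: -1014315060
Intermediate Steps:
v = -162
u(W, o) = -162
z = -159 (z = 3 - 162 = -159)
(-34821 + z)*(40652 - 11655) = (-34821 - 159)*(40652 - 11655) = -34980*28997 = -1014315060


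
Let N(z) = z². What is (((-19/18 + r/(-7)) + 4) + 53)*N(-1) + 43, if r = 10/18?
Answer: 12457/126 ≈ 98.865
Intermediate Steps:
r = 5/9 (r = 10*(1/18) = 5/9 ≈ 0.55556)
(((-19/18 + r/(-7)) + 4) + 53)*N(-1) + 43 = (((-19/18 + (5/9)/(-7)) + 4) + 53)*(-1)² + 43 = (((-19*1/18 + (5/9)*(-⅐)) + 4) + 53)*1 + 43 = (((-19/18 - 5/63) + 4) + 53)*1 + 43 = ((-143/126 + 4) + 53)*1 + 43 = (361/126 + 53)*1 + 43 = (7039/126)*1 + 43 = 7039/126 + 43 = 12457/126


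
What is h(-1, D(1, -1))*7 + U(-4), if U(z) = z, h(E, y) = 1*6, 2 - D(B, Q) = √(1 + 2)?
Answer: 38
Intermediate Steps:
D(B, Q) = 2 - √3 (D(B, Q) = 2 - √(1 + 2) = 2 - √3)
h(E, y) = 6
h(-1, D(1, -1))*7 + U(-4) = 6*7 - 4 = 42 - 4 = 38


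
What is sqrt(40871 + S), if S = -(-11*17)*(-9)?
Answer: 2*sqrt(9797) ≈ 197.96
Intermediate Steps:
S = -1683 (S = -(-187)*(-9) = -1*1683 = -1683)
sqrt(40871 + S) = sqrt(40871 - 1683) = sqrt(39188) = 2*sqrt(9797)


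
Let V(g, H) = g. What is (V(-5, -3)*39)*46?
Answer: -8970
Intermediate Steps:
(V(-5, -3)*39)*46 = -5*39*46 = -195*46 = -8970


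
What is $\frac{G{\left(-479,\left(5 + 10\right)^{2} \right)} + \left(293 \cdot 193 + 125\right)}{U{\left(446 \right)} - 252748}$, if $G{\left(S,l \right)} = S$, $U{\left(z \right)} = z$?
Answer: $- \frac{56195}{252302} \approx -0.22273$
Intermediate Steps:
$\frac{G{\left(-479,\left(5 + 10\right)^{2} \right)} + \left(293 \cdot 193 + 125\right)}{U{\left(446 \right)} - 252748} = \frac{-479 + \left(293 \cdot 193 + 125\right)}{446 - 252748} = \frac{-479 + \left(56549 + 125\right)}{-252302} = \left(-479 + 56674\right) \left(- \frac{1}{252302}\right) = 56195 \left(- \frac{1}{252302}\right) = - \frac{56195}{252302}$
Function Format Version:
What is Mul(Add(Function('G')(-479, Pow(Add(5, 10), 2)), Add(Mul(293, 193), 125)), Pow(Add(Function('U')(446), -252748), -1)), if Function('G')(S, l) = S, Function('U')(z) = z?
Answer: Rational(-56195, 252302) ≈ -0.22273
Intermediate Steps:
Mul(Add(Function('G')(-479, Pow(Add(5, 10), 2)), Add(Mul(293, 193), 125)), Pow(Add(Function('U')(446), -252748), -1)) = Mul(Add(-479, Add(Mul(293, 193), 125)), Pow(Add(446, -252748), -1)) = Mul(Add(-479, Add(56549, 125)), Pow(-252302, -1)) = Mul(Add(-479, 56674), Rational(-1, 252302)) = Mul(56195, Rational(-1, 252302)) = Rational(-56195, 252302)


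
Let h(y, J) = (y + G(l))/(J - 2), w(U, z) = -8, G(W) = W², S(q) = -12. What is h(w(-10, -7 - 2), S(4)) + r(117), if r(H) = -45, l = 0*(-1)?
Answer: -311/7 ≈ -44.429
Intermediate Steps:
l = 0
h(y, J) = y/(-2 + J) (h(y, J) = (y + 0²)/(J - 2) = (y + 0)/(-2 + J) = y/(-2 + J))
h(w(-10, -7 - 2), S(4)) + r(117) = -8/(-2 - 12) - 45 = -8/(-14) - 45 = -8*(-1/14) - 45 = 4/7 - 45 = -311/7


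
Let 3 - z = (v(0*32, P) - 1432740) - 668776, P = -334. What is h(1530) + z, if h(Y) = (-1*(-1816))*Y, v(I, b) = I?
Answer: 4879999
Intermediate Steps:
z = 2101519 (z = 3 - ((0*32 - 1432740) - 668776) = 3 - ((0 - 1432740) - 668776) = 3 - (-1432740 - 668776) = 3 - 1*(-2101516) = 3 + 2101516 = 2101519)
h(Y) = 1816*Y
h(1530) + z = 1816*1530 + 2101519 = 2778480 + 2101519 = 4879999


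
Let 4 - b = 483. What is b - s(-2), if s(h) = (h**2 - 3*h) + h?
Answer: -487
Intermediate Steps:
s(h) = h**2 - 2*h
b = -479 (b = 4 - 1*483 = 4 - 483 = -479)
b - s(-2) = -479 - (-2)*(-2 - 2) = -479 - (-2)*(-4) = -479 - 1*8 = -479 - 8 = -487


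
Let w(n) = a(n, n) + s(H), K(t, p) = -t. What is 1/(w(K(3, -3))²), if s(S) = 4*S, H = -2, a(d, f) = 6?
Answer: ¼ ≈ 0.25000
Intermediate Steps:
w(n) = -2 (w(n) = 6 + 4*(-2) = 6 - 8 = -2)
1/(w(K(3, -3))²) = 1/((-2)²) = 1/4 = ¼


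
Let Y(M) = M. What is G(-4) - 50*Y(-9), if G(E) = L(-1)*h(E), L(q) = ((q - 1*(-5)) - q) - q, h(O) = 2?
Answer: 462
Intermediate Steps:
L(q) = 5 - q (L(q) = ((q + 5) - q) - q = ((5 + q) - q) - q = 5 - q)
G(E) = 12 (G(E) = (5 - 1*(-1))*2 = (5 + 1)*2 = 6*2 = 12)
G(-4) - 50*Y(-9) = 12 - 50*(-9) = 12 + 450 = 462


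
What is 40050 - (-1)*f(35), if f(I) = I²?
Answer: 41275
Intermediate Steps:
40050 - (-1)*f(35) = 40050 - (-1)*35² = 40050 - (-1)*1225 = 40050 - 1*(-1225) = 40050 + 1225 = 41275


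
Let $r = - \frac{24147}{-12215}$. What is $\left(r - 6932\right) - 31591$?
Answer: $- \frac{470534298}{12215} \approx -38521.0$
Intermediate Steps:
$r = \frac{24147}{12215}$ ($r = \left(-24147\right) \left(- \frac{1}{12215}\right) = \frac{24147}{12215} \approx 1.9768$)
$\left(r - 6932\right) - 31591 = \left(\frac{24147}{12215} - 6932\right) - 31591 = - \frac{84650233}{12215} - 31591 = - \frac{470534298}{12215}$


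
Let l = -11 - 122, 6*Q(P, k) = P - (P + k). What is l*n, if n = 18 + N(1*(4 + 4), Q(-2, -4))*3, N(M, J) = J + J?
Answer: -2926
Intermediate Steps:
Q(P, k) = -k/6 (Q(P, k) = (P - (P + k))/6 = (P + (-P - k))/6 = (-k)/6 = -k/6)
l = -133
N(M, J) = 2*J
n = 22 (n = 18 + (2*(-1/6*(-4)))*3 = 18 + (2*(2/3))*3 = 18 + (4/3)*3 = 18 + 4 = 22)
l*n = -133*22 = -2926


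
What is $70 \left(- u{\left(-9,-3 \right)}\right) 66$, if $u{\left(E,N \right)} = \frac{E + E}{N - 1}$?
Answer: $-20790$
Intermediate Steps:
$u{\left(E,N \right)} = \frac{2 E}{-1 + N}$
$70 \left(- u{\left(-9,-3 \right)}\right) 66 = 70 \left(- \frac{2 \left(-9\right)}{-1 - 3}\right) 66 = 70 \left(- \frac{2 \left(-9\right)}{-4}\right) 66 = 70 \left(- \frac{2 \left(-9\right) \left(-1\right)}{4}\right) 66 = 70 \left(\left(-1\right) \frac{9}{2}\right) 66 = 70 \left(- \frac{9}{2}\right) 66 = \left(-315\right) 66 = -20790$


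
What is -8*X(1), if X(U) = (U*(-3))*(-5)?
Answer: -120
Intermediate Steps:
X(U) = 15*U (X(U) = -3*U*(-5) = 15*U)
-8*X(1) = -120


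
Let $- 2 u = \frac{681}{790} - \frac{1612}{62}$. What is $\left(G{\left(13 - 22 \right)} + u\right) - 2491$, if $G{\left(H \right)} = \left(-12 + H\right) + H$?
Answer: $- \frac{3963321}{1580} \approx -2508.4$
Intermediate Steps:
$G{\left(H \right)} = -12 + 2 H$
$u = \frac{19859}{1580}$ ($u = - \frac{\frac{681}{790} - \frac{1612}{62}}{2} = - \frac{681 \cdot \frac{1}{790} - 26}{2} = - \frac{\frac{681}{790} - 26}{2} = \left(- \frac{1}{2}\right) \left(- \frac{19859}{790}\right) = \frac{19859}{1580} \approx 12.569$)
$\left(G{\left(13 - 22 \right)} + u\right) - 2491 = \left(\left(-12 + 2 \left(13 - 22\right)\right) + \frac{19859}{1580}\right) - 2491 = \left(\left(-12 + 2 \left(-9\right)\right) + \frac{19859}{1580}\right) - 2491 = \left(\left(-12 - 18\right) + \frac{19859}{1580}\right) - 2491 = \left(-30 + \frac{19859}{1580}\right) - 2491 = - \frac{27541}{1580} - 2491 = - \frac{3963321}{1580}$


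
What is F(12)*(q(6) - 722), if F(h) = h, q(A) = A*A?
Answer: -8232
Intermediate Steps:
q(A) = A**2
F(12)*(q(6) - 722) = 12*(6**2 - 722) = 12*(36 - 722) = 12*(-686) = -8232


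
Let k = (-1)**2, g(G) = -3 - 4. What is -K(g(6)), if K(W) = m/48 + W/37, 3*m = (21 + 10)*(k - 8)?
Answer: 9037/5328 ≈ 1.6961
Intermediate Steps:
g(G) = -7
k = 1
m = -217/3 (m = ((21 + 10)*(1 - 8))/3 = (31*(-7))/3 = (1/3)*(-217) = -217/3 ≈ -72.333)
K(W) = -217/144 + W/37 (K(W) = -217/3/48 + W/37 = -217/3*1/48 + W*(1/37) = -217/144 + W/37)
-K(g(6)) = -(-217/144 + (1/37)*(-7)) = -(-217/144 - 7/37) = -1*(-9037/5328) = 9037/5328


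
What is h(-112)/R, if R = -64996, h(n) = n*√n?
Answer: 112*I*√7/16249 ≈ 0.018236*I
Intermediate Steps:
h(n) = n^(3/2)
h(-112)/R = (-112)^(3/2)/(-64996) = -448*I*√7*(-1/64996) = 112*I*√7/16249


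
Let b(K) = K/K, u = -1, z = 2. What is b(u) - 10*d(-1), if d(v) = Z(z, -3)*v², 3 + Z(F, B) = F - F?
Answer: 31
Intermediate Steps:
Z(F, B) = -3 (Z(F, B) = -3 + (F - F) = -3 + 0 = -3)
b(K) = 1
d(v) = -3*v²
b(u) - 10*d(-1) = 1 - (-30)*(-1)² = 1 - (-30) = 1 - 10*(-3) = 1 + 30 = 31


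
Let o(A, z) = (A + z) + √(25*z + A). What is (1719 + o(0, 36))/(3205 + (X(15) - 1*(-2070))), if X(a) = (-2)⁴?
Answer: 1785/5291 ≈ 0.33737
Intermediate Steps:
X(a) = 16
o(A, z) = A + z + √(A + 25*z) (o(A, z) = (A + z) + √(A + 25*z) = A + z + √(A + 25*z))
(1719 + o(0, 36))/(3205 + (X(15) - 1*(-2070))) = (1719 + (0 + 36 + √(0 + 25*36)))/(3205 + (16 - 1*(-2070))) = (1719 + (0 + 36 + √(0 + 900)))/(3205 + (16 + 2070)) = (1719 + (0 + 36 + √900))/(3205 + 2086) = (1719 + (0 + 36 + 30))/5291 = (1719 + 66)*(1/5291) = 1785*(1/5291) = 1785/5291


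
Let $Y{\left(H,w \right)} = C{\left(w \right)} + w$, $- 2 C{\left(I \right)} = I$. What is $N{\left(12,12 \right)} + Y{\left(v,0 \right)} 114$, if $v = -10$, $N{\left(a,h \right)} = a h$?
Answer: $144$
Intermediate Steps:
$C{\left(I \right)} = - \frac{I}{2}$
$Y{\left(H,w \right)} = \frac{w}{2}$ ($Y{\left(H,w \right)} = - \frac{w}{2} + w = \frac{w}{2}$)
$N{\left(12,12 \right)} + Y{\left(v,0 \right)} 114 = 12 \cdot 12 + \frac{1}{2} \cdot 0 \cdot 114 = 144 + 0 \cdot 114 = 144 + 0 = 144$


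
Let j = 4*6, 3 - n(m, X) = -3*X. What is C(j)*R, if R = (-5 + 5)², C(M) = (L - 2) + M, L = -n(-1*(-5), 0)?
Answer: 0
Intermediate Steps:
n(m, X) = 3 + 3*X (n(m, X) = 3 - (-3)*X = 3 + 3*X)
L = -3 (L = -(3 + 3*0) = -(3 + 0) = -1*3 = -3)
j = 24
C(M) = -5 + M (C(M) = (-3 - 2) + M = -5 + M)
R = 0 (R = 0² = 0)
C(j)*R = (-5 + 24)*0 = 19*0 = 0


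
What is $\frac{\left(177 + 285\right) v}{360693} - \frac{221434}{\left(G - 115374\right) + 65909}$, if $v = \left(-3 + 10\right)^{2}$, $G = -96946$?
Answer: $\frac{27728048660}{17603140941} \approx 1.5752$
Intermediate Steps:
$v = 49$ ($v = 7^{2} = 49$)
$\frac{\left(177 + 285\right) v}{360693} - \frac{221434}{\left(G - 115374\right) + 65909} = \frac{\left(177 + 285\right) 49}{360693} - \frac{221434}{\left(-96946 - 115374\right) + 65909} = 462 \cdot 49 \cdot \frac{1}{360693} - \frac{221434}{-212320 + 65909} = 22638 \cdot \frac{1}{360693} - \frac{221434}{-146411} = \frac{7546}{120231} - - \frac{221434}{146411} = \frac{7546}{120231} + \frac{221434}{146411} = \frac{27728048660}{17603140941}$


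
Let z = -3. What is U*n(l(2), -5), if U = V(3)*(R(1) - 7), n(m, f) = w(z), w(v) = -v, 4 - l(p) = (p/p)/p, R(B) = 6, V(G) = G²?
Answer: -27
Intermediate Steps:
l(p) = 4 - 1/p (l(p) = 4 - p/p/p = 4 - 1/p)
n(m, f) = 3 (n(m, f) = -1*(-3) = 3)
U = -9 (U = 3²*(6 - 7) = 9*(-1) = -9)
U*n(l(2), -5) = -9*3 = -27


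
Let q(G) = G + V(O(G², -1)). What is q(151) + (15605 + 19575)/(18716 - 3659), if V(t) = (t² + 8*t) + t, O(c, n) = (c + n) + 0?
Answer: 7830322885187/15057 ≈ 5.2005e+8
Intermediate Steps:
O(c, n) = c + n
V(t) = t² + 9*t
q(G) = G + (-1 + G²)*(8 + G²) (q(G) = G + (G² - 1)*(9 + (G² - 1)) = G + (-1 + G²)*(9 + (-1 + G²)) = G + (-1 + G²)*(8 + G²))
q(151) + (15605 + 19575)/(18716 - 3659) = (151 + (-1 + 151²)*(8 + 151²)) + (15605 + 19575)/(18716 - 3659) = (151 + (-1 + 22801)*(8 + 22801)) + 35180/15057 = (151 + 22800*22809) + 35180*(1/15057) = (151 + 520045200) + 35180/15057 = 520045351 + 35180/15057 = 7830322885187/15057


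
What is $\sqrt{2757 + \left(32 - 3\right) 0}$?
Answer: $\sqrt{2757} \approx 52.507$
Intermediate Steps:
$\sqrt{2757 + \left(32 - 3\right) 0} = \sqrt{2757 + 29 \cdot 0} = \sqrt{2757 + 0} = \sqrt{2757}$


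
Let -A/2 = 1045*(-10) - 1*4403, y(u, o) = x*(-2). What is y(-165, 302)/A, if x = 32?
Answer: -32/14853 ≈ -0.0021544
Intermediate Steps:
y(u, o) = -64 (y(u, o) = 32*(-2) = -64)
A = 29706 (A = -2*(1045*(-10) - 1*4403) = -2*(-10450 - 4403) = -2*(-14853) = 29706)
y(-165, 302)/A = -64/29706 = -64*1/29706 = -32/14853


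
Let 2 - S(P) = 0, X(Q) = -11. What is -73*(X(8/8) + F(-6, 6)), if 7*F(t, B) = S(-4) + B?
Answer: 5037/7 ≈ 719.57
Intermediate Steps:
S(P) = 2 (S(P) = 2 - 1*0 = 2 + 0 = 2)
F(t, B) = 2/7 + B/7 (F(t, B) = (2 + B)/7 = 2/7 + B/7)
-73*(X(8/8) + F(-6, 6)) = -73*(-11 + (2/7 + (1/7)*6)) = -73*(-11 + (2/7 + 6/7)) = -73*(-11 + 8/7) = -73*(-69/7) = 5037/7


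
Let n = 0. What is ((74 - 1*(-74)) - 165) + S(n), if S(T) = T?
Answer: -17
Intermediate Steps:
((74 - 1*(-74)) - 165) + S(n) = ((74 - 1*(-74)) - 165) + 0 = ((74 + 74) - 165) + 0 = (148 - 165) + 0 = -17 + 0 = -17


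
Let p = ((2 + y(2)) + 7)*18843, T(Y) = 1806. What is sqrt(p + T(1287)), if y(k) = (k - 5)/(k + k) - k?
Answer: sqrt(478299)/2 ≈ 345.80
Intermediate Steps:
y(k) = -k + (-5 + k)/(2*k) (y(k) = (-5 + k)/((2*k)) - k = (-5 + k)*(1/(2*k)) - k = (-5 + k)/(2*k) - k = -k + (-5 + k)/(2*k))
p = 471075/4 (p = ((2 + (1/2 - 1*2 - 5/2/2)) + 7)*18843 = ((2 + (1/2 - 2 - 5/2*1/2)) + 7)*18843 = ((2 + (1/2 - 2 - 5/4)) + 7)*18843 = ((2 - 11/4) + 7)*18843 = (-3/4 + 7)*18843 = (25/4)*18843 = 471075/4 ≈ 1.1777e+5)
sqrt(p + T(1287)) = sqrt(471075/4 + 1806) = sqrt(478299/4) = sqrt(478299)/2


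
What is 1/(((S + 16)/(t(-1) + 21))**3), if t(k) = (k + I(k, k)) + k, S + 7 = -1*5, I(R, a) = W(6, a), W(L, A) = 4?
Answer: 12167/64 ≈ 190.11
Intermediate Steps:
I(R, a) = 4
S = -12 (S = -7 - 1*5 = -7 - 5 = -12)
t(k) = 4 + 2*k (t(k) = (k + 4) + k = (4 + k) + k = 4 + 2*k)
1/(((S + 16)/(t(-1) + 21))**3) = 1/(((-12 + 16)/((4 + 2*(-1)) + 21))**3) = 1/((4/((4 - 2) + 21))**3) = 1/((4/(2 + 21))**3) = 1/((4/23)**3) = 1/(64/12167) = 12167/64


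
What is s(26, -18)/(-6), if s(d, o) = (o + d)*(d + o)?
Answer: -32/3 ≈ -10.667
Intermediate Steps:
s(d, o) = (d + o)² (s(d, o) = (d + o)*(d + o) = (d + o)²)
s(26, -18)/(-6) = (26 - 18)²/(-6) = 8²*(-⅙) = 64*(-⅙) = -32/3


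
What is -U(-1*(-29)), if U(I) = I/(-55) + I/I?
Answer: -26/55 ≈ -0.47273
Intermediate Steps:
U(I) = 1 - I/55 (U(I) = I*(-1/55) + 1 = -I/55 + 1 = 1 - I/55)
-U(-1*(-29)) = -(1 - (-1)*(-29)/55) = -(1 - 1/55*29) = -(1 - 29/55) = -1*26/55 = -26/55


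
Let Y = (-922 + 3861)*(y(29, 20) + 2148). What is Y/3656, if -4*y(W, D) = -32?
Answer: 1584121/914 ≈ 1733.2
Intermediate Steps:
y(W, D) = 8 (y(W, D) = -¼*(-32) = 8)
Y = 6336484 (Y = (-922 + 3861)*(8 + 2148) = 2939*2156 = 6336484)
Y/3656 = 6336484/3656 = 6336484*(1/3656) = 1584121/914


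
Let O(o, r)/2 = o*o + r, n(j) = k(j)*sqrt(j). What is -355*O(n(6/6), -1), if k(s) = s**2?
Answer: 0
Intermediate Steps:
n(j) = j**(5/2) (n(j) = j**2*sqrt(j) = j**(5/2))
O(o, r) = 2*r + 2*o**2 (O(o, r) = 2*(o*o + r) = 2*(o**2 + r) = 2*(r + o**2) = 2*r + 2*o**2)
-355*O(n(6/6), -1) = -355*(2*(-1) + 2*((6/6)**(5/2))**2) = -355*(-2 + 2*((6*(1/6))**(5/2))**2) = -355*(-2 + 2*(1**(5/2))**2) = -355*(-2 + 2*1**2) = -355*(-2 + 2*1) = -355*(-2 + 2) = -355*0 = 0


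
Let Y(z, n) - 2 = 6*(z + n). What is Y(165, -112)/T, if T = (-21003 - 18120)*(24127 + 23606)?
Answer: -320/1867458159 ≈ -1.7136e-7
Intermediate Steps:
Y(z, n) = 2 + 6*n + 6*z (Y(z, n) = 2 + 6*(z + n) = 2 + 6*(n + z) = 2 + (6*n + 6*z) = 2 + 6*n + 6*z)
T = -1867458159 (T = -39123*47733 = -1867458159)
Y(165, -112)/T = (2 + 6*(-112) + 6*165)/(-1867458159) = (2 - 672 + 990)*(-1/1867458159) = 320*(-1/1867458159) = -320/1867458159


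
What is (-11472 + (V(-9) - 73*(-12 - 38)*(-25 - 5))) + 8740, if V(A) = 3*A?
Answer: -112259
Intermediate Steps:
(-11472 + (V(-9) - 73*(-12 - 38)*(-25 - 5))) + 8740 = (-11472 + (3*(-9) - 73*(-12 - 38)*(-25 - 5))) + 8740 = (-11472 + (-27 - (-3650)*(-30))) + 8740 = (-11472 + (-27 - 73*1500)) + 8740 = (-11472 + (-27 - 109500)) + 8740 = (-11472 - 109527) + 8740 = -120999 + 8740 = -112259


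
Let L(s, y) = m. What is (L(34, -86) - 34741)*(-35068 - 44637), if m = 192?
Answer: 2753728045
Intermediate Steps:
L(s, y) = 192
(L(34, -86) - 34741)*(-35068 - 44637) = (192 - 34741)*(-35068 - 44637) = -34549*(-79705) = 2753728045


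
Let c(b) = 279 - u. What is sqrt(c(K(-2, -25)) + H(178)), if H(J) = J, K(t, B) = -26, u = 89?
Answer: 4*sqrt(23) ≈ 19.183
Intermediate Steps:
c(b) = 190 (c(b) = 279 - 1*89 = 279 - 89 = 190)
sqrt(c(K(-2, -25)) + H(178)) = sqrt(190 + 178) = sqrt(368) = 4*sqrt(23)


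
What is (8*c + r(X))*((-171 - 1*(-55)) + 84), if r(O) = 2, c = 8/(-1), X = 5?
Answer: 1984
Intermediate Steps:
c = -8 (c = 8*(-1) = -8)
(8*c + r(X))*((-171 - 1*(-55)) + 84) = (8*(-8) + 2)*((-171 - 1*(-55)) + 84) = (-64 + 2)*((-171 + 55) + 84) = -62*(-116 + 84) = -62*(-32) = 1984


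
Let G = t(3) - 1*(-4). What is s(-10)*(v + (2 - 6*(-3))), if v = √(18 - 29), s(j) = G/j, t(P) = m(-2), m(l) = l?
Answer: -4 - I*√11/5 ≈ -4.0 - 0.66333*I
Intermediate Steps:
t(P) = -2
G = 2 (G = -2 - 1*(-4) = -2 + 4 = 2)
s(j) = 2/j
v = I*√11 (v = √(-11) = I*√11 ≈ 3.3166*I)
s(-10)*(v + (2 - 6*(-3))) = (2/(-10))*(I*√11 + (2 - 6*(-3))) = (2*(-⅒))*(I*√11 + (2 + 18)) = -(I*√11 + 20)/5 = -(20 + I*√11)/5 = -4 - I*√11/5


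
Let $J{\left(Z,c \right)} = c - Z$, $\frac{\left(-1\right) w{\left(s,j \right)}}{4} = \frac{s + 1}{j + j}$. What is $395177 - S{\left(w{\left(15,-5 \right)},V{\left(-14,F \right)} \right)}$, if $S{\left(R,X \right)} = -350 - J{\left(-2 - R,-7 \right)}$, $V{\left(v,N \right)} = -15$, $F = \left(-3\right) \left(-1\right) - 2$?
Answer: $\frac{1977642}{5} \approx 3.9553 \cdot 10^{5}$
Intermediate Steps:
$w{\left(s,j \right)} = - \frac{2 \left(1 + s\right)}{j}$ ($w{\left(s,j \right)} = - 4 \frac{s + 1}{j + j} = - 4 \frac{1 + s}{2 j} = - \frac{2 \left(1 + s\right)}{j}$)
$F = 1$ ($F = 3 - 2 = 1$)
$S{\left(R,X \right)} = -345 - R$ ($S{\left(R,X \right)} = -350 - \left(-7 - \left(-2 - R\right)\right) = -350 - \left(-7 + \left(2 + R\right)\right) = -350 - \left(-5 + R\right) = -345 - R$)
$395177 - S{\left(w{\left(15,-5 \right)},V{\left(-14,F \right)} \right)} = 395177 - \left(-345 - \frac{2 \left(-1 - 15\right)}{-5}\right) = 395177 - \left(-345 - 2 \left(- \frac{1}{5}\right) \left(-1 - 15\right)\right) = 395177 - \left(-345 - 2 \left(- \frac{1}{5}\right) \left(-16\right)\right) = 395177 - \left(-345 - \frac{32}{5}\right) = 395177 - - \frac{1757}{5} = 395177 + \frac{1757}{5} = \frac{1977642}{5}$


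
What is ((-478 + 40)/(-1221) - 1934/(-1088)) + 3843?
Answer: 851343937/221408 ≈ 3845.1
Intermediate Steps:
((-478 + 40)/(-1221) - 1934/(-1088)) + 3843 = (-438*(-1/1221) - 1934*(-1/1088)) + 3843 = (146/407 + 967/544) + 3843 = 472993/221408 + 3843 = 851343937/221408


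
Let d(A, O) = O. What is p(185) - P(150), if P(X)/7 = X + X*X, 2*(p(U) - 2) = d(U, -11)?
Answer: -317107/2 ≈ -1.5855e+5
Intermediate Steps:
p(U) = -7/2 (p(U) = 2 + (1/2)*(-11) = 2 - 11/2 = -7/2)
P(X) = 7*X + 7*X**2 (P(X) = 7*(X + X*X) = 7*(X + X**2) = 7*X + 7*X**2)
p(185) - P(150) = -7/2 - 7*150*(1 + 150) = -7/2 - 7*150*151 = -7/2 - 1*158550 = -7/2 - 158550 = -317107/2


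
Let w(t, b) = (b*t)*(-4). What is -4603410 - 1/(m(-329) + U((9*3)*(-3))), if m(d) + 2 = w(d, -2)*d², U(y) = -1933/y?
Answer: -106228811651638329/23076113501 ≈ -4.6034e+6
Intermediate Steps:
w(t, b) = -4*b*t
m(d) = -2 + 8*d³ (m(d) = -2 + (-4*(-2)*d)*d² = -2 + (8*d)*d² = -2 + 8*d³)
-4603410 - 1/(m(-329) + U((9*3)*(-3))) = -4603410 - 1/((-2 + 8*(-329)³) - 1933/((9*3)*(-3))) = -4603410 - 1/((-2 + 8*(-35611289)) - 1933/(27*(-3))) = -4603410 - 1/((-2 - 284890312) - 1933/(-81)) = -4603410 - 1/(-284890314 - 1933*(-1/81)) = -4603410 - 1/(-284890314 + 1933/81) = -4603410 - 1/(-23076113501/81) = -4603410 - 1*(-81/23076113501) = -4603410 + 81/23076113501 = -106228811651638329/23076113501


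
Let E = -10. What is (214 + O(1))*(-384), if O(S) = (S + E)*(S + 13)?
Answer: -33792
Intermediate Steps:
O(S) = (-10 + S)*(13 + S) (O(S) = (S - 10)*(S + 13) = (-10 + S)*(13 + S))
(214 + O(1))*(-384) = (214 + (-130 + 1**2 + 3*1))*(-384) = (214 + (-130 + 1 + 3))*(-384) = (214 - 126)*(-384) = 88*(-384) = -33792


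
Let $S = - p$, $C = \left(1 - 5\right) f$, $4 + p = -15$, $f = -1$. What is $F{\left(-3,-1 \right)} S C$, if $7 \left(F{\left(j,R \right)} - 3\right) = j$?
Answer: $\frac{1368}{7} \approx 195.43$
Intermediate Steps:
$p = -19$ ($p = -4 - 15 = -19$)
$F{\left(j,R \right)} = 3 + \frac{j}{7}$
$C = 4$ ($C = \left(1 - 5\right) \left(-1\right) = \left(-4\right) \left(-1\right) = 4$)
$S = 19$ ($S = \left(-1\right) \left(-19\right) = 19$)
$F{\left(-3,-1 \right)} S C = \left(3 + \frac{1}{7} \left(-3\right)\right) 19 \cdot 4 = \left(3 - \frac{3}{7}\right) 19 \cdot 4 = \frac{18}{7} \cdot 19 \cdot 4 = \frac{342}{7} \cdot 4 = \frac{1368}{7}$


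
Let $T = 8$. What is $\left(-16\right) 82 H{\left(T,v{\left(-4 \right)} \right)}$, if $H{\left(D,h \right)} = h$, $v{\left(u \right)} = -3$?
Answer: $3936$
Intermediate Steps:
$\left(-16\right) 82 H{\left(T,v{\left(-4 \right)} \right)} = \left(-16\right) 82 \left(-3\right) = \left(-1312\right) \left(-3\right) = 3936$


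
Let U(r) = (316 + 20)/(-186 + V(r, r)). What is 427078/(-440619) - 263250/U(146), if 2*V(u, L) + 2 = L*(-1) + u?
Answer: 3615089746507/24674664 ≈ 1.4651e+5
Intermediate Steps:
V(u, L) = -1 + u/2 - L/2 (V(u, L) = -1 + (L*(-1) + u)/2 = -1 + (-L + u)/2 = -1 + (u - L)/2 = -1 + (u/2 - L/2) = -1 + u/2 - L/2)
U(r) = -336/187 (U(r) = (316 + 20)/(-186 + (-1 + r/2 - r/2)) = 336/(-186 - 1) = 336/(-187) = 336*(-1/187) = -336/187)
427078/(-440619) - 263250/U(146) = 427078/(-440619) - 263250/(-336/187) = 427078*(-1/440619) - 263250*(-187/336) = -427078/440619 + 8204625/56 = 3615089746507/24674664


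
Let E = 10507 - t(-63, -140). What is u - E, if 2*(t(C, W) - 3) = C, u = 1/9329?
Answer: -196571357/18658 ≈ -10536.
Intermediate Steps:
u = 1/9329 ≈ 0.00010719
t(C, W) = 3 + C/2
E = 21071/2 (E = 10507 - (3 + (½)*(-63)) = 10507 - (3 - 63/2) = 10507 - 1*(-57/2) = 10507 + 57/2 = 21071/2 ≈ 10536.)
u - E = 1/9329 - 1*21071/2 = 1/9329 - 21071/2 = -196571357/18658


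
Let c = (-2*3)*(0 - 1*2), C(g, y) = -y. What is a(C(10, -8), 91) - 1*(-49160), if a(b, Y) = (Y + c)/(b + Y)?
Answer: 4866943/99 ≈ 49161.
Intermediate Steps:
c = 12 (c = -6*(0 - 2) = -6*(-2) = 12)
a(b, Y) = (12 + Y)/(Y + b) (a(b, Y) = (Y + 12)/(b + Y) = (12 + Y)/(Y + b))
a(C(10, -8), 91) - 1*(-49160) = (12 + 91)/(91 - 1*(-8)) - 1*(-49160) = 103/(91 + 8) + 49160 = 103/99 + 49160 = 4866943/99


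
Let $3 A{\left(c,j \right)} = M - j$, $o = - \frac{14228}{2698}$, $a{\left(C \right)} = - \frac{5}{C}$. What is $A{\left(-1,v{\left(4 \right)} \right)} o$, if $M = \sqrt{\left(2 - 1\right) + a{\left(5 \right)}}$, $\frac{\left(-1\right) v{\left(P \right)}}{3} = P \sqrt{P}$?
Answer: $- \frac{56912}{1349} \approx -42.188$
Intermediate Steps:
$v{\left(P \right)} = - 3 P^{\frac{3}{2}}$ ($v{\left(P \right)} = - 3 P \sqrt{P} = - 3 P^{\frac{3}{2}}$)
$o = - \frac{7114}{1349}$ ($o = \left(-14228\right) \frac{1}{2698} = - \frac{7114}{1349} \approx -5.2735$)
$M = 0$ ($M = \sqrt{\left(2 - 1\right) - \frac{5}{5}} = \sqrt{1 - 1} = \sqrt{0} = 0$)
$A{\left(c,j \right)} = - \frac{j}{3}$ ($A{\left(c,j \right)} = \frac{0 - j}{3} = \frac{\left(-1\right) j}{3} = - \frac{j}{3}$)
$A{\left(-1,v{\left(4 \right)} \right)} o = - \frac{\left(-3\right) 4^{\frac{3}{2}}}{3} \left(- \frac{7114}{1349}\right) = - \frac{\left(-3\right) 8}{3} \left(- \frac{7114}{1349}\right) = \left(- \frac{1}{3}\right) \left(-24\right) \left(- \frac{7114}{1349}\right) = 8 \left(- \frac{7114}{1349}\right) = - \frac{56912}{1349}$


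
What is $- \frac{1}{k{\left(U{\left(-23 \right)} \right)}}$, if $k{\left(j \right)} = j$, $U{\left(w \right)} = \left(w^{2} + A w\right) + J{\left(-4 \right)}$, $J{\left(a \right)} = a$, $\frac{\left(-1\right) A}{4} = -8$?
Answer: $\frac{1}{211} \approx 0.0047393$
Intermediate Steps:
$A = 32$ ($A = \left(-4\right) \left(-8\right) = 32$)
$U{\left(w \right)} = -4 + w^{2} + 32 w$ ($U{\left(w \right)} = \left(w^{2} + 32 w\right) - 4 = -4 + w^{2} + 32 w$)
$- \frac{1}{k{\left(U{\left(-23 \right)} \right)}} = - \frac{1}{-4 + \left(-23\right)^{2} + 32 \left(-23\right)} = - \frac{1}{-4 + 529 - 736} = - \frac{1}{-211} = \left(-1\right) \left(- \frac{1}{211}\right) = \frac{1}{211}$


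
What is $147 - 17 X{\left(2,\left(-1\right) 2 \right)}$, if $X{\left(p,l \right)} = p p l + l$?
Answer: $317$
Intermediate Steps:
$X{\left(p,l \right)} = l + l p^{2}$ ($X{\left(p,l \right)} = p^{2} l + l = l p^{2} + l = l + l p^{2}$)
$147 - 17 X{\left(2,\left(-1\right) 2 \right)} = 147 - 17 \left(-1\right) 2 \left(1 + 2^{2}\right) = 147 - 17 \left(- 2 \left(1 + 4\right)\right) = 147 - 17 \left(\left(-2\right) 5\right) = 147 - -170 = 147 + 170 = 317$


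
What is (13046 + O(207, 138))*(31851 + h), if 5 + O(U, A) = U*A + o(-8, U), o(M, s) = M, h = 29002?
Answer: 2531423947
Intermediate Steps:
O(U, A) = -13 + A*U (O(U, A) = -5 + (U*A - 8) = -5 + (A*U - 8) = -5 + (-8 + A*U) = -13 + A*U)
(13046 + O(207, 138))*(31851 + h) = (13046 + (-13 + 138*207))*(31851 + 29002) = (13046 + (-13 + 28566))*60853 = (13046 + 28553)*60853 = 41599*60853 = 2531423947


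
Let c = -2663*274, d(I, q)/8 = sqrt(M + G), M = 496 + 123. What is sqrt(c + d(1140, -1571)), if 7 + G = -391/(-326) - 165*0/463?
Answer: sqrt(-19386389678 + 652*sqrt(65168378))/163 ≈ 854.09*I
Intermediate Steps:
G = -1891/326 (G = -7 + (-391/(-326) - 165*0/463) = -7 + (-391*(-1/326) + 0*(1/463)) = -7 + (391/326 + 0) = -7 + 391/326 = -1891/326 ≈ -5.8006)
M = 619
d(I, q) = 4*sqrt(65168378)/163 (d(I, q) = 8*sqrt(619 - 1891/326) = 8*sqrt(199903/326) = 8*(sqrt(65168378)/326) = 4*sqrt(65168378)/163)
c = -729662
sqrt(c + d(1140, -1571)) = sqrt(-729662 + 4*sqrt(65168378)/163)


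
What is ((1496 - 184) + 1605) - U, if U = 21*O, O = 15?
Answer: 2602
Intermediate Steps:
U = 315 (U = 21*15 = 315)
((1496 - 184) + 1605) - U = ((1496 - 184) + 1605) - 1*315 = (1312 + 1605) - 315 = 2917 - 315 = 2602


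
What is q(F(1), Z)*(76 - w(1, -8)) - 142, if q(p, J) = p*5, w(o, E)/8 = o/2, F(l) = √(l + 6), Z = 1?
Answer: -142 + 360*√7 ≈ 810.47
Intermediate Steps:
F(l) = √(6 + l)
w(o, E) = 4*o (w(o, E) = 8*(o/2) = 4*o)
q(p, J) = 5*p
q(F(1), Z)*(76 - w(1, -8)) - 142 = (5*√(6 + 1))*(76 - 4) - 142 = (5*√7)*(76 - 1*4) - 142 = (5*√7)*(76 - 4) - 142 = (5*√7)*72 - 142 = 360*√7 - 142 = -142 + 360*√7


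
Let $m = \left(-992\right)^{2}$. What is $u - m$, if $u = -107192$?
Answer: $-1091256$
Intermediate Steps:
$m = 984064$
$u - m = -107192 - 984064 = -1091256$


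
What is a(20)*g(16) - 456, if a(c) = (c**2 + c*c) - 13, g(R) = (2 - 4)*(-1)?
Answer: 1118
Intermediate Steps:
g(R) = 2 (g(R) = -2*(-1) = 2)
a(c) = -13 + 2*c**2 (a(c) = (c**2 + c**2) - 13 = 2*c**2 - 13 = -13 + 2*c**2)
a(20)*g(16) - 456 = (-13 + 2*20**2)*2 - 456 = (-13 + 2*400)*2 - 456 = (-13 + 800)*2 - 456 = 787*2 - 456 = 1574 - 456 = 1118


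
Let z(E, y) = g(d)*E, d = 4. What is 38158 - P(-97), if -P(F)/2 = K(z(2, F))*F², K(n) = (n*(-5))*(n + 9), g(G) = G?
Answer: -12758082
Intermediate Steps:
z(E, y) = 4*E
K(n) = -5*n*(9 + n) (K(n) = (-5*n)*(9 + n) = -5*n*(9 + n))
P(F) = 1360*F² (P(F) = -2*(-5*4*2*(9 + 4*2))*F² = -2*(-5*8*(9 + 8))*F² = -2*(-5*8*17)*F² = -(-1360)*F² = 1360*F²)
38158 - P(-97) = 38158 - 1360*(-97)² = 38158 - 1360*9409 = 38158 - 1*12796240 = 38158 - 12796240 = -12758082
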